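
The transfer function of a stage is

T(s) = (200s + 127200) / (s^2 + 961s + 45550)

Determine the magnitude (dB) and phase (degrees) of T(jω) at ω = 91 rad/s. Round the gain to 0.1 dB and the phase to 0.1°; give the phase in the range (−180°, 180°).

Substitute s = j91:
Numerator: 200(j91) + 127200 = 127200 + j18200
Denominator: (j91)^2 + 961(j91) + 45550 = 37269 + j87451
|N| = √(127200² + 18200²) ≈ 1.285e+05, ∠N ≈ 8.14°
|D| = √(37269² + 87451²) ≈ 95061, ∠D ≈ 66.92°
|T| = 1.285e+05 / 95061 ≈ 1.3518
Gain = 20 log₁₀(1.3518) ≈ 2.62 dB
∠T = 8.14° − 66.92° = -58.78°

2.6 dB, -58.8°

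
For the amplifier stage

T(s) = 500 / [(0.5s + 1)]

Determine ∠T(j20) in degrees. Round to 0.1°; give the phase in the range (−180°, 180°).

-84.3°

At ω = 20 rad/s:
pole (1 + j20·0.5) = 1 + j10 → |·| ≈ 10.05, ∠ ≈ 84.29°
∠T = (0°) − (84.29°) = -84.29°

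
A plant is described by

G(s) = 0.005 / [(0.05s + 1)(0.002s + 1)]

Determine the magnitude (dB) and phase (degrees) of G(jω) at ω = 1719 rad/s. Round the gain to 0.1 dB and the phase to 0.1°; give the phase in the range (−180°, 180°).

At ω = 1719 rad/s:
pole (1 + j1719·0.05) = 1 + j85.95 → |·| ≈ 85.956, ∠ ≈ 89.33°
pole (1 + j1719·0.002) = 1 + j3.438 → |·| ≈ 3.5805, ∠ ≈ 73.78°
|G| = 0.005 · 1 / (85.956 · 3.5805) ≈ 1.6246e-05
Gain = 20 log₁₀(1.6246e-05) ≈ -95.79 dB
∠G = (0°) − (89.33° + 73.78°) = -163.11°

-95.8 dB, -163.1°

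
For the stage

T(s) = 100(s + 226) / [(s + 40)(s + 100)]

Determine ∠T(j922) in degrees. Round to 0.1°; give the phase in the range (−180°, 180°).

At s = jω = j922:
zero (s+226): 226 + j922 → |·| = √(226²+922²) = √901160 ≈ 949.29, ∠ = arctan(922/226) ≈ 76.23°
pole (s+40): 40 + j922 → |·| = √(40²+922²) = √851684 ≈ 922.87, ∠ = arctan(922/40) ≈ 87.52°
pole (s+100): 100 + j922 → |·| = √(100²+922²) = √860084 ≈ 927.41, ∠ = arctan(922/100) ≈ 83.81°
∠T = 76.23° − 171.33° = -95.10°

-95.1°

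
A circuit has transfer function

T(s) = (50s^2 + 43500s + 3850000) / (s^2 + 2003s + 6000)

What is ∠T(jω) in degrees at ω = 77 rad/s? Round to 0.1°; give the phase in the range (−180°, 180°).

Substitute s = j77:
Numerator: 50(j77)^2 + 43500(j77) + 3850000 = 3553550 + j3349500
Denominator: (j77)^2 + 2003(j77) + 6000 = 71 + j154231
|N| = √(3553550² + 3349500²) ≈ 4.8833e+06, ∠N ≈ 43.31°
|D| = √(71² + 154231²) ≈ 1.5423e+05, ∠D ≈ 89.97°
∠T = 43.31° − 89.97° = -46.66°

-46.7°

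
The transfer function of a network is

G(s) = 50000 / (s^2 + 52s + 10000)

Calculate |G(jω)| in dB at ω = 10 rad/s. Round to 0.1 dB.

At s = jω = j10:
quadratic: (j10)² + 52·j10 + 10000 = 9900 + j520 → |·| ≈ 9913.6, ∠ ≈ 3.01°
|G| = 50000 / 9913.6 ≈ 5.0436
Gain = 20 log₁₀(5.0436) ≈ 14.05 dB

14.1 dB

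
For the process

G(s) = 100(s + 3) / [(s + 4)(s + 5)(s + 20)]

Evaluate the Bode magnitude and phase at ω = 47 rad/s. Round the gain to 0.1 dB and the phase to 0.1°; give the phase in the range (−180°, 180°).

-27.7 dB, -149.7°

At s = jω = j47:
zero (s+3): 3 + j47 → |·| = √(3²+47²) = √2218 ≈ 47.096, ∠ = arctan(47/3) ≈ 86.35°
pole (s+4): 4 + j47 → |·| = √(4²+47²) = √2225 ≈ 47.17, ∠ = arctan(47/4) ≈ 85.14°
pole (s+5): 5 + j47 → |·| = √(5²+47²) = √2234 ≈ 47.265, ∠ = arctan(47/5) ≈ 83.93°
pole (s+20): 20 + j47 → |·| = √(20²+47²) = √2609 ≈ 51.078, ∠ = arctan(47/20) ≈ 66.95°
|G| = 100 · 47.096 / 1.1388e+05 ≈ 0.041356
Gain = 20 log₁₀(0.041356) ≈ -27.67 dB
∠G = 86.35° − 236.02° = -149.67°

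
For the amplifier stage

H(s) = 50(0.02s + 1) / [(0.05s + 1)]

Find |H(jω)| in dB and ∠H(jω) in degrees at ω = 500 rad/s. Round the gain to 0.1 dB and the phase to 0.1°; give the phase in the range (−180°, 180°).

26.1 dB, -3.4°

At ω = 500 rad/s:
zero (1 + j500·0.02) = 1 + j10 → |·| ≈ 10.05, ∠ ≈ 84.29°
pole (1 + j500·0.05) = 1 + j25 → |·| ≈ 25.02, ∠ ≈ 87.71°
|H| = 50 · 10.05 / (25.02) ≈ 20.084
Gain = 20 log₁₀(20.084) ≈ 26.06 dB
∠H = (84.29°) − (87.71°) = -3.42°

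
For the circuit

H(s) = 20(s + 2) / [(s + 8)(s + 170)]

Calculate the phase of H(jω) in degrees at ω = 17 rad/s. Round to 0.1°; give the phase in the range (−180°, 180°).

At s = jω = j17:
zero (s+2): 2 + j17 → |·| = √(2²+17²) = √293 ≈ 17.117, ∠ = arctan(17/2) ≈ 83.29°
pole (s+8): 8 + j17 → |·| = √(8²+17²) = √353 ≈ 18.788, ∠ = arctan(17/8) ≈ 64.80°
pole (s+170): 170 + j17 → |·| = √(170²+17²) = √29189 ≈ 170.85, ∠ = arctan(17/170) ≈ 5.71°
∠H = 83.29° − 70.51° = 12.78°

12.8°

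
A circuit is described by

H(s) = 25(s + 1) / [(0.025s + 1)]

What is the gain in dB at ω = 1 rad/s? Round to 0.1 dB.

At ω = 1 rad/s:
zero (1 + j1·1) = 1 + j1 → |·| ≈ 1.4142, ∠ ≈ 45.00°
pole (1 + j1·0.025) = 1 + j0.025 → |·| ≈ 1.0003, ∠ ≈ 1.43°
|H| = 25 · 1.4142 / (1.0003) ≈ 35.344
Gain = 20 log₁₀(35.344) ≈ 30.97 dB

31.0 dB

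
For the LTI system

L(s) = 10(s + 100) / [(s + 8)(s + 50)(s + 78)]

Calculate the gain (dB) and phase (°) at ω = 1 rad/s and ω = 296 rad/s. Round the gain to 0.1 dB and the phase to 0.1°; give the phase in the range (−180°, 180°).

At s = jω = j1:
zero (s+100): 100 + j1 → |·| = √(100²+1²) = √10001 ≈ 100, ∠ = arctan(1/100) ≈ 0.57°
pole (s+8): 8 + j1 → |·| = √(8²+1²) = √65 ≈ 8.0623, ∠ = arctan(1/8) ≈ 7.13°
pole (s+50): 50 + j1 → |·| = √(50²+1²) = √2501 ≈ 50.01, ∠ = arctan(1/50) ≈ 1.15°
pole (s+78): 78 + j1 → |·| = √(78²+1²) = √6085 ≈ 78.006, ∠ = arctan(1/78) ≈ 0.73°
|L| = 10 · 100 / 31452 ≈ 0.031794
Gain = 20 log₁₀(0.031794) ≈ -29.95 dB
∠L = 0.57° − 9.01° = -8.44°

At s = jω = j296:
zero (s+100): 100 + j296 → |·| = √(100²+296²) = √97616 ≈ 312.44, ∠ = arctan(296/100) ≈ 71.33°
pole (s+8): 8 + j296 → |·| = √(8²+296²) = √87680 ≈ 296.11, ∠ = arctan(296/8) ≈ 88.45°
pole (s+50): 50 + j296 → |·| = √(50²+296²) = √90116 ≈ 300.19, ∠ = arctan(296/50) ≈ 80.41°
pole (s+78): 78 + j296 → |·| = √(78²+296²) = √93700 ≈ 306.1, ∠ = arctan(296/78) ≈ 75.24°
|L| = 10 · 312.44 / 2.7209e+07 ≈ 0.00011483
Gain = 20 log₁₀(0.00011483) ≈ -78.80 dB
∠L = 71.33° − 244.10° = -172.77°

ω = 1: -30.0 dB, -8.4°; ω = 296: -78.8 dB, -172.8°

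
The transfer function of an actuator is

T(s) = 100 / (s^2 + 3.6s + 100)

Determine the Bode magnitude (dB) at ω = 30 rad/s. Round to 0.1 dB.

At s = jω = j30:
quadratic: (j30)² + 3.6·j30 + 100 = -800 + j108 → |·| ≈ 807.26, ∠ ≈ 172.31°
|T| = 100 / 807.26 ≈ 0.12388
Gain = 20 log₁₀(0.12388) ≈ -18.14 dB

-18.1 dB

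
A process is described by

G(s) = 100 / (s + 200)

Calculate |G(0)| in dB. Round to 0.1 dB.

-6.0 dB

G(0) = 100 / (200) = 0.5
20 log₁₀(0.5) ≈ -6.02 dB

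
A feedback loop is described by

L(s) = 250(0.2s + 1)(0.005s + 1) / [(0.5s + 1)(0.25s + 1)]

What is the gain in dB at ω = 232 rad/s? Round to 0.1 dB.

8.4 dB

At ω = 232 rad/s:
zero (1 + j232·0.2) = 1 + j46.4 → |·| ≈ 46.411, ∠ ≈ 88.77°
zero (1 + j232·0.005) = 1 + j1.16 → |·| ≈ 1.5315, ∠ ≈ 49.24°
pole (1 + j232·0.5) = 1 + j116 → |·| ≈ 116, ∠ ≈ 89.51°
pole (1 + j232·0.25) = 1 + j58 → |·| ≈ 58.009, ∠ ≈ 89.01°
|L| = 250 · 46.411 · 1.5315 / (116 · 58.009) ≈ 2.6407
Gain = 20 log₁₀(2.6407) ≈ 8.43 dB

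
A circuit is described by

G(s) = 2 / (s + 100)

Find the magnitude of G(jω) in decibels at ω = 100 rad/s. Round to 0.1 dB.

Substitute s = j100:
Numerator: 2 = 2 + j0
Denominator: (j100) + 100 = 100 + j100
|N| = √(2² + 0²) ≈ 2, ∠N ≈ 0.00°
|D| = √(100² + 100²) ≈ 141.42, ∠D ≈ 45.00°
|G| = 2 / 141.42 ≈ 0.014142
Gain = 20 log₁₀(0.014142) ≈ -36.99 dB

-37.0 dB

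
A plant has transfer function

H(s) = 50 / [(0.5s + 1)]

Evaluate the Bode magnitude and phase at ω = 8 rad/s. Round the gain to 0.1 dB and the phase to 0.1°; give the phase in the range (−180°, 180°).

21.7 dB, -76.0°

At ω = 8 rad/s:
pole (1 + j8·0.5) = 1 + j4 → |·| ≈ 4.1231, ∠ ≈ 75.96°
|H| = 50 · 1 / (4.1231) ≈ 12.127
Gain = 20 log₁₀(12.127) ≈ 21.68 dB
∠H = (0°) − (75.96°) = -75.96°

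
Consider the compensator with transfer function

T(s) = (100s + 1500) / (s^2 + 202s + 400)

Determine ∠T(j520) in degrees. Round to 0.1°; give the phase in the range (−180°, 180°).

Substitute s = j520:
Numerator: 100(j520) + 1500 = 1500 + j52000
Denominator: (j520)^2 + 202(j520) + 400 = -270000 + j105040
|N| = √(1500² + 52000²) ≈ 52022, ∠N ≈ 88.35°
|D| = √(270000² + 105040²) ≈ 2.8971e+05, ∠D ≈ 158.74°
∠T = 88.35° − 158.74° = -70.39°

-70.4°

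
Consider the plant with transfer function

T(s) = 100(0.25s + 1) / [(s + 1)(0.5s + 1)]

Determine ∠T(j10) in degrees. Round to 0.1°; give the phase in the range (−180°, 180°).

At ω = 10 rad/s:
zero (1 + j10·0.25) = 1 + j2.5 → |·| ≈ 2.6926, ∠ ≈ 68.20°
pole (1 + j10·1) = 1 + j10 → |·| ≈ 10.05, ∠ ≈ 84.29°
pole (1 + j10·0.5) = 1 + j5 → |·| ≈ 5.099, ∠ ≈ 78.69°
∠T = (68.20°) − (84.29° + 78.69°) = -94.78°

-94.8°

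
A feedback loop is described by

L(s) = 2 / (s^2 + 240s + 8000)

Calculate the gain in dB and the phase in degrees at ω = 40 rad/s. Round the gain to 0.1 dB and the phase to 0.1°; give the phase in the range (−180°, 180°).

Substitute s = j40:
Numerator: 2 = 2 + j0
Denominator: (j40)^2 + 240(j40) + 8000 = 6400 + j9600
|N| = √(2² + 0²) ≈ 2, ∠N ≈ 0.00°
|D| = √(6400² + 9600²) ≈ 11538, ∠D ≈ 56.31°
|L| = 2 / 11538 ≈ 0.00017334
Gain = 20 log₁₀(0.00017334) ≈ -75.22 dB
∠L = 0.00° − 56.31° = -56.31°

-75.2 dB, -56.3°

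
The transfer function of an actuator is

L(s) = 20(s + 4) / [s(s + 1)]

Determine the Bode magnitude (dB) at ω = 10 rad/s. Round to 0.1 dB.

At s = jω = j10:
zero (s+4): 4 + j10 → |·| = √(4²+10²) = √116 ≈ 10.77, ∠ = arctan(10/4) ≈ 68.20°
pole (s+1): 1 + j10 → |·| = √(1²+10²) = √101 ≈ 10.05, ∠ = arctan(10/1) ≈ 84.29°
pole at origin: |s| = 10, ∠ = 90.00° (in denominator)
|L| = 20 · 10.77 / 100.5 ≈ 2.1433
Gain = 20 log₁₀(2.1433) ≈ 6.62 dB

6.6 dB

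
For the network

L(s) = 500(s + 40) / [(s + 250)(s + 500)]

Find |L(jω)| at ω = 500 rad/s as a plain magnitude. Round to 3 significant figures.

At s = jω = j500:
zero (s+40): 40 + j500 → |·| = √(40²+500²) = √251600 ≈ 501.6, ∠ = arctan(500/40) ≈ 85.43°
pole (s+250): 250 + j500 → |·| = √(250²+500²) = √312500 ≈ 559.02, ∠ = arctan(500/250) ≈ 63.43°
pole (s+500): 500 + j500 → |·| = √(500²+500²) = √500000 ≈ 707.11, ∠ = arctan(500/500) ≈ 45.00°
|L| = 500 · 501.6 / 3.9529e+05 ≈ 0.63447

0.634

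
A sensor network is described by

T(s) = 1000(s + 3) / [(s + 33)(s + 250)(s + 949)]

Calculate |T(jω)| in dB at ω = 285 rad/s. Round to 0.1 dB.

At s = jω = j285:
zero (s+3): 3 + j285 → |·| = √(3²+285²) = √81234 ≈ 285.02, ∠ = arctan(285/3) ≈ 89.40°
pole (s+33): 33 + j285 → |·| = √(33²+285²) = √82314 ≈ 286.9, ∠ = arctan(285/33) ≈ 83.40°
pole (s+250): 250 + j285 → |·| = √(250²+285²) = √143725 ≈ 379.11, ∠ = arctan(285/250) ≈ 48.74°
pole (s+949): 949 + j285 → |·| = √(949²+285²) = √981826 ≈ 990.87, ∠ = arctan(285/949) ≈ 16.72°
|T| = 1000 · 285.02 / 1.0777e+08 ≈ 0.0026447
Gain = 20 log₁₀(0.0026447) ≈ -51.55 dB

-51.6 dB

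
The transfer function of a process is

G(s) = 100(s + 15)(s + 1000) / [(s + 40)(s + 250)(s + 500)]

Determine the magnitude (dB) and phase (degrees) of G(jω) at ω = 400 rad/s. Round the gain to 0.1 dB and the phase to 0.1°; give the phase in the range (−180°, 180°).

At s = jω = j400:
zero (s+15): 15 + j400 → |·| = √(15²+400²) = √160225 ≈ 400.28, ∠ = arctan(400/15) ≈ 87.85°
zero (s+1000): 1000 + j400 → |·| = √(1000²+400²) = √1160000 ≈ 1077, ∠ = arctan(400/1000) ≈ 21.80°
pole (s+40): 40 + j400 → |·| = √(40²+400²) = √161600 ≈ 402, ∠ = arctan(400/40) ≈ 84.29°
pole (s+250): 250 + j400 → |·| = √(250²+400²) = √222500 ≈ 471.7, ∠ = arctan(400/250) ≈ 57.99°
pole (s+500): 500 + j400 → |·| = √(500²+400²) = √410000 ≈ 640.31, ∠ = arctan(400/500) ≈ 38.66°
|G| = 100 · 4.311e+05 / 1.2142e+08 ≈ 0.35505
Gain = 20 log₁₀(0.35505) ≈ -8.99 dB
∠G = 109.65° − 180.94° = -71.29°

-9.0 dB, -71.3°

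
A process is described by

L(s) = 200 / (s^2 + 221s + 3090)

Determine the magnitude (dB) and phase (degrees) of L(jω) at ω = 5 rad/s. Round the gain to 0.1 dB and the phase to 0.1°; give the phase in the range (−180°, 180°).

-24.2 dB, -19.8°

Substitute s = j5:
Numerator: 200 = 200 + j0
Denominator: (j5)^2 + 221(j5) + 3090 = 3065 + j1105
|N| = √(200² + 0²) ≈ 200, ∠N ≈ 0.00°
|D| = √(3065² + 1105²) ≈ 3258.1, ∠D ≈ 19.83°
|L| = 200 / 3258.1 ≈ 0.061385
Gain = 20 log₁₀(0.061385) ≈ -24.24 dB
∠L = 0.00° − 19.83° = -19.83°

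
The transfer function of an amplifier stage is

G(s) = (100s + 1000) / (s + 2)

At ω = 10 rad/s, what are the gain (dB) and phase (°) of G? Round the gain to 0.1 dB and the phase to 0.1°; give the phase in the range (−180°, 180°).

42.8 dB, -33.7°

Substitute s = j10:
Numerator: 100(j10) + 1000 = 1000 + j1000
Denominator: (j10) + 2 = 2 + j10
|N| = √(1000² + 1000²) ≈ 1414.2, ∠N ≈ 45.00°
|D| = √(2² + 10²) ≈ 10.198, ∠D ≈ 78.69°
|G| = 1414.2 / 10.198 ≈ 138.67
Gain = 20 log₁₀(138.67) ≈ 42.84 dB
∠G = 45.00° − 78.69° = -33.69°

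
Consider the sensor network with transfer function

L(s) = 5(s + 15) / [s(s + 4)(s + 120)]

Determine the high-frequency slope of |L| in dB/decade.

Each pole contributes −20 dB/decade at high frequency; each zero contributes +20 dB/decade.
Net: 1 zero(s) − 3 pole(s) → -40 dB/decade.

-40 dB/decade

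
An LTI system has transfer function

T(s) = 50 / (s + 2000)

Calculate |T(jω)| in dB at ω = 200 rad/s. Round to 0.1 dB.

Substitute s = j200:
Numerator: 50 = 50 + j0
Denominator: (j200) + 2000 = 2000 + j200
|N| = √(50² + 0²) ≈ 50, ∠N ≈ 0.00°
|D| = √(2000² + 200²) ≈ 2010, ∠D ≈ 5.71°
|T| = 50 / 2010 ≈ 0.024876
Gain = 20 log₁₀(0.024876) ≈ -32.08 dB

-32.1 dB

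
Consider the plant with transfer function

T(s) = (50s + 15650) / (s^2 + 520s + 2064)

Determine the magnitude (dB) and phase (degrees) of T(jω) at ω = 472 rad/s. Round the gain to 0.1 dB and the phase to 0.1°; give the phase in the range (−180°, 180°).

Substitute s = j472:
Numerator: 50(j472) + 15650 = 15650 + j23600
Denominator: (j472)^2 + 520(j472) + 2064 = -220720 + j245440
|N| = √(15650² + 23600²) ≈ 28318, ∠N ≈ 56.45°
|D| = √(220720² + 245440²) ≈ 3.3009e+05, ∠D ≈ 131.96°
|T| = 28318 / 3.3009e+05 ≈ 0.085789
Gain = 20 log₁₀(0.085789) ≈ -21.33 dB
∠T = 56.45° − 131.96° = -75.51°

-21.3 dB, -75.5°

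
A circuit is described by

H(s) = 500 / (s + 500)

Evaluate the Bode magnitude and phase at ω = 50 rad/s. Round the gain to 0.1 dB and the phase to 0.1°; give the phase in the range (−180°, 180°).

-0.0 dB, -5.7°

At s = jω = j50:
pole (s+500): 500 + j50 → |·| = √(500²+50²) = √252500 ≈ 502.49, ∠ = arctan(50/500) ≈ 5.71°
|H| = 500 / 502.49 ≈ 0.99504
Gain = 20 log₁₀(0.99504) ≈ -0.04 dB
∠H = 0.00° − 5.71° = -5.71°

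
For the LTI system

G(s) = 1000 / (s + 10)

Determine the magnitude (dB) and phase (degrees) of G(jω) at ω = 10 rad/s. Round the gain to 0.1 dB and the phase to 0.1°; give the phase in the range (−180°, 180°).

37.0 dB, -45.0°

At s = jω = j10:
pole (s+10): 10 + j10 → |·| = √(10²+10²) = √200 ≈ 14.142, ∠ = arctan(10/10) ≈ 45.00°
|G| = 1000 / 14.142 ≈ 70.711
Gain = 20 log₁₀(70.711) ≈ 36.99 dB
∠G = 0.00° − 45.00° = -45.00°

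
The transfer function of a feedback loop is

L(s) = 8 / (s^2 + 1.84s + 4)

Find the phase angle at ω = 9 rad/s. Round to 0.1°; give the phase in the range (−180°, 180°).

At s = jω = j9:
quadratic: (j9)² + 1.84·j9 + 4 = -77 + j16.56 → |·| ≈ 78.761, ∠ ≈ 167.86°
∠L = 0.00° − 167.86° = -167.86°

-167.9°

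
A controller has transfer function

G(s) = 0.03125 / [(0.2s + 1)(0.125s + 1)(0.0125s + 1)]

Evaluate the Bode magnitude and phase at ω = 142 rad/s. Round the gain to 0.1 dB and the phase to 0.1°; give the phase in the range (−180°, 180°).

-90.4 dB, 124.6°

At ω = 142 rad/s:
pole (1 + j142·0.2) = 1 + j28.4 → |·| ≈ 28.418, ∠ ≈ 87.98°
pole (1 + j142·0.125) = 1 + j17.75 → |·| ≈ 17.778, ∠ ≈ 86.78°
pole (1 + j142·0.0125) = 1 + j1.775 → |·| ≈ 2.0373, ∠ ≈ 60.60°
|G| = 0.03125 · 1 / (28.418 · 17.778 · 2.0373) ≈ 3.0361e-05
Gain = 20 log₁₀(3.0361e-05) ≈ -90.35 dB
∠G = (0°) − (87.98° + 86.78° + 60.60°) = -235.36° ≡ 124.64° (principal value)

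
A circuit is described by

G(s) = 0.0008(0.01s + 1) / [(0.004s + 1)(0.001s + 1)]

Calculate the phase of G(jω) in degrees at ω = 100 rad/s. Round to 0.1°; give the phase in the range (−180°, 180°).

At ω = 100 rad/s:
zero (1 + j100·0.01) = 1 + j1 → |·| ≈ 1.4142, ∠ ≈ 45.00°
pole (1 + j100·0.004) = 1 + j0.4 → |·| ≈ 1.077, ∠ ≈ 21.80°
pole (1 + j100·0.001) = 1 + j0.1 → |·| ≈ 1.005, ∠ ≈ 5.71°
∠G = (45.00°) − (21.80° + 5.71°) = 17.49°

17.5°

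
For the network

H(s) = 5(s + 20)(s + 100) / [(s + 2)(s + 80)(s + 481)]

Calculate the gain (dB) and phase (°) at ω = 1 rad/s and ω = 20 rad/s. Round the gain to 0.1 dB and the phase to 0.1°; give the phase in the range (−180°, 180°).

ω = 1: -18.7 dB, -24.0°; ω = 20: -34.9 dB, -44.4°

At s = jω = j1:
zero (s+20): 20 + j1 → |·| = √(20²+1²) = √401 ≈ 20.025, ∠ = arctan(1/20) ≈ 2.86°
zero (s+100): 100 + j1 → |·| = √(100²+1²) = √10001 ≈ 100, ∠ = arctan(1/100) ≈ 0.57°
pole (s+2): 2 + j1 → |·| = √(2²+1²) = √5 ≈ 2.2361, ∠ = arctan(1/2) ≈ 26.57°
pole (s+80): 80 + j1 → |·| = √(80²+1²) = √6401 ≈ 80.006, ∠ = arctan(1/80) ≈ 0.72°
pole (s+481): 481 + j1 → |·| = √(481²+1²) = √231362 ≈ 481, ∠ = arctan(1/481) ≈ 0.12°
|H| = 5 · 2002.5 / 86052 ≈ 0.11635
Gain = 20 log₁₀(0.11635) ≈ -18.68 dB
∠H = 3.43° − 27.41° = -23.98°

At s = jω = j20:
zero (s+20): 20 + j20 → |·| = √(20²+20²) = √800 ≈ 28.284, ∠ = arctan(20/20) ≈ 45.00°
zero (s+100): 100 + j20 → |·| = √(100²+20²) = √10400 ≈ 101.98, ∠ = arctan(20/100) ≈ 11.31°
pole (s+2): 2 + j20 → |·| = √(2²+20²) = √404 ≈ 20.1, ∠ = arctan(20/2) ≈ 84.29°
pole (s+80): 80 + j20 → |·| = √(80²+20²) = √6800 ≈ 82.462, ∠ = arctan(20/80) ≈ 14.04°
pole (s+481): 481 + j20 → |·| = √(481²+20²) = √231761 ≈ 481.42, ∠ = arctan(20/481) ≈ 2.38°
|H| = 5 · 2884.4 / 7.9795e+05 ≈ 0.018074
Gain = 20 log₁₀(0.018074) ≈ -34.86 dB
∠H = 56.31° − 100.71° = -44.40°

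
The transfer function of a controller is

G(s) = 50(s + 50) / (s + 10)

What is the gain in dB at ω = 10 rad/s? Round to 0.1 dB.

45.1 dB

At s = jω = j10:
zero (s+50): 50 + j10 → |·| = √(50²+10²) = √2600 ≈ 50.99, ∠ = arctan(10/50) ≈ 11.31°
pole (s+10): 10 + j10 → |·| = √(10²+10²) = √200 ≈ 14.142, ∠ = arctan(10/10) ≈ 45.00°
|G| = 50 · 50.99 / 14.142 ≈ 180.28
Gain = 20 log₁₀(180.28) ≈ 45.12 dB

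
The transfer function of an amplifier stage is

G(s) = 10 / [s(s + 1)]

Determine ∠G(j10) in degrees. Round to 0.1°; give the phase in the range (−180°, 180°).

At s = jω = j10:
pole (s+1): 1 + j10 → |·| = √(1²+10²) = √101 ≈ 10.05, ∠ = arctan(10/1) ≈ 84.29°
pole at origin: |s| = 10, ∠ = 90.00° (in denominator)
∠G = 0.00° − 174.29° = -174.29°

-174.3°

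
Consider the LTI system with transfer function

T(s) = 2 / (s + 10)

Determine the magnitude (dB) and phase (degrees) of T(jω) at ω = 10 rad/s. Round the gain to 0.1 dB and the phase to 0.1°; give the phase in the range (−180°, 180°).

-17.0 dB, -45.0°

At s = jω = j10:
pole (s+10): 10 + j10 → |·| = √(10²+10²) = √200 ≈ 14.142, ∠ = arctan(10/10) ≈ 45.00°
|T| = 2 / 14.142 ≈ 0.14142
Gain = 20 log₁₀(0.14142) ≈ -16.99 dB
∠T = 0.00° − 45.00° = -45.00°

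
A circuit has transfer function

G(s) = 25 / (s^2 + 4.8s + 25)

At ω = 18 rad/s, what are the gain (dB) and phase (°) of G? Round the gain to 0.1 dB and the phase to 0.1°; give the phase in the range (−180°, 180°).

At s = jω = j18:
quadratic: (j18)² + 4.8·j18 + 25 = -299 + j86.4 → |·| ≈ 311.23, ∠ ≈ 163.88°
|G| = 25 / 311.23 ≈ 0.080326
Gain = 20 log₁₀(0.080326) ≈ -21.90 dB
∠G = 0.00° − 163.88° = -163.88°

-21.9 dB, -163.9°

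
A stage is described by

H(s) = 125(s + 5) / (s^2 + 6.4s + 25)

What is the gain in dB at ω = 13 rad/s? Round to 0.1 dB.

At s = jω = j13:
zero (s+5): 5 + j13 → |·| = √(5²+13²) = √194 ≈ 13.928, ∠ = arctan(13/5) ≈ 68.96°
quadratic: (j13)² + 6.4·j13 + 25 = -144 + j83.2 → |·| ≈ 166.31, ∠ ≈ 149.98°
|H| = 125 · 13.928 / 166.31 ≈ 10.468
Gain = 20 log₁₀(10.468) ≈ 20.40 dB

20.4 dB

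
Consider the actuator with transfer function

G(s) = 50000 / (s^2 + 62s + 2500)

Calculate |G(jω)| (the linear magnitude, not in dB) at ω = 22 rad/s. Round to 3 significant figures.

At s = jω = j22:
quadratic: (j22)² + 62·j22 + 2500 = 2016 + j1364 → |·| ≈ 2434.1, ∠ ≈ 34.08°
|G| = 50000 / 2434.1 ≈ 20.541

20.5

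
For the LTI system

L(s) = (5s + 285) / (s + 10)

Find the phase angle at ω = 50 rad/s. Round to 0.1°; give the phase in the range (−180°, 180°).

-37.4°

Substitute s = j50:
Numerator: 5(j50) + 285 = 285 + j250
Denominator: (j50) + 10 = 10 + j50
|N| = √(285² + 250²) ≈ 379.11, ∠N ≈ 41.26°
|D| = √(10² + 50²) ≈ 50.99, ∠D ≈ 78.69°
∠L = 41.26° − 78.69° = -37.43°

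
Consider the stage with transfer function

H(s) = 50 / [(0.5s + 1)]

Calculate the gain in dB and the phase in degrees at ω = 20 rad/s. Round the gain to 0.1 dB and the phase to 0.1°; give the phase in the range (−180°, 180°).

13.9 dB, -84.3°

At ω = 20 rad/s:
pole (1 + j20·0.5) = 1 + j10 → |·| ≈ 10.05, ∠ ≈ 84.29°
|H| = 50 · 1 / (10.05) ≈ 4.9751
Gain = 20 log₁₀(4.9751) ≈ 13.94 dB
∠H = (0°) − (84.29°) = -84.29°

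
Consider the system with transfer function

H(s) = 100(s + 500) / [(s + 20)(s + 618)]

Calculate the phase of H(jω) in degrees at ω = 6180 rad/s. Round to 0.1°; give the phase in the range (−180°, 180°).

At s = jω = j6180:
zero (s+500): 500 + j6180 → |·| = √(500²+6180²) = √38442400 ≈ 6200.2, ∠ = arctan(6180/500) ≈ 85.37°
pole (s+20): 20 + j6180 → |·| = √(20²+6180²) = √38192800 ≈ 6180, ∠ = arctan(6180/20) ≈ 89.81°
pole (s+618): 618 + j6180 → |·| = √(618²+6180²) = √38574324 ≈ 6210.8, ∠ = arctan(6180/618) ≈ 84.29°
∠H = 85.37° − 174.10° = -88.73°

-88.7°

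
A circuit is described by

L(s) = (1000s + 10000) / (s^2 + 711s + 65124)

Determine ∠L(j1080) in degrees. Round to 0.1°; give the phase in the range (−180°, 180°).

-55.6°

Substitute s = j1080:
Numerator: 1000(j1080) + 10000 = 10000 + j1080000
Denominator: (j1080)^2 + 711(j1080) + 65124 = -1101276 + j767880
|N| = √(10000² + 1080000²) ≈ 1.08e+06, ∠N ≈ 89.47°
|D| = √(1101276² + 767880²) ≈ 1.3426e+06, ∠D ≈ 145.11°
∠L = 89.47° − 145.11° = -55.64°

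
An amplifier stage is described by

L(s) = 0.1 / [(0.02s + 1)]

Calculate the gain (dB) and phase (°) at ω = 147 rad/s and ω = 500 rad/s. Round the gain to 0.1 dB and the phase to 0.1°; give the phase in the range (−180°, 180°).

At ω = 147 rad/s:
pole (1 + j147·0.02) = 1 + j2.94 → |·| ≈ 3.1054, ∠ ≈ 71.21°
|L| = 0.1 · 1 / (3.1054) ≈ 0.032202
Gain = 20 log₁₀(0.032202) ≈ -29.84 dB
∠L = (0°) − (71.21°) = -71.21°

At ω = 500 rad/s:
pole (1 + j500·0.02) = 1 + j10 → |·| ≈ 10.05, ∠ ≈ 84.29°
|L| = 0.1 · 1 / (10.05) ≈ 0.0099502
Gain = 20 log₁₀(0.0099502) ≈ -40.04 dB
∠L = (0°) − (84.29°) = -84.29°

ω = 147: -29.8 dB, -71.2°; ω = 500: -40.0 dB, -84.3°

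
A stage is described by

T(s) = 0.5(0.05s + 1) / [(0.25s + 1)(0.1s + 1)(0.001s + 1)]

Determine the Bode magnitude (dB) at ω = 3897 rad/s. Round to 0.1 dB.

-83.9 dB

At ω = 3897 rad/s:
zero (1 + j3897·0.05) = 1 + j194.85 → |·| ≈ 194.85, ∠ ≈ 89.71°
pole (1 + j3897·0.25) = 1 + j974.25 → |·| ≈ 974.25, ∠ ≈ 89.94°
pole (1 + j3897·0.1) = 1 + j389.7 → |·| ≈ 389.7, ∠ ≈ 89.85°
pole (1 + j3897·0.001) = 1 + j3.897 → |·| ≈ 4.0233, ∠ ≈ 75.61°
|T| = 0.5 · 194.85 / (974.25 · 389.7 · 4.0233) ≈ 6.378e-05
Gain = 20 log₁₀(6.378e-05) ≈ -83.91 dB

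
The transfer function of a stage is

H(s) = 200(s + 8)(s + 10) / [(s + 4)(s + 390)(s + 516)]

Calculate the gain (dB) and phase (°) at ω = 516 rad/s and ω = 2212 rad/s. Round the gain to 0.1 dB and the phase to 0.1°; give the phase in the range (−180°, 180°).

ω = 516: -13.2 dB, -9.5°; ω = 2212: -21.2 dB, -67.2°

At s = jω = j516:
zero (s+8): 8 + j516 → |·| = √(8²+516²) = √266320 ≈ 516.06, ∠ = arctan(516/8) ≈ 89.11°
zero (s+10): 10 + j516 → |·| = √(10²+516²) = √266356 ≈ 516.1, ∠ = arctan(516/10) ≈ 88.89°
pole (s+4): 4 + j516 → |·| = √(4²+516²) = √266272 ≈ 516.02, ∠ = arctan(516/4) ≈ 89.56°
pole (s+390): 390 + j516 → |·| = √(390²+516²) = √418356 ≈ 646.8, ∠ = arctan(516/390) ≈ 52.92°
pole (s+516): 516 + j516 → |·| = √(516²+516²) = √532512 ≈ 729.73, ∠ = arctan(516/516) ≈ 45.00°
|H| = 200 · 2.6634e+05 / 2.4356e+08 ≈ 0.21871
Gain = 20 log₁₀(0.21871) ≈ -13.20 dB
∠H = 178.00° − 187.48° = -9.48°

At s = jω = j2212:
zero (s+8): 8 + j2212 → |·| = √(8²+2212²) = √4893008 ≈ 2212, ∠ = arctan(2212/8) ≈ 89.79°
zero (s+10): 10 + j2212 → |·| = √(10²+2212²) = √4893044 ≈ 2212, ∠ = arctan(2212/10) ≈ 89.74°
pole (s+4): 4 + j2212 → |·| = √(4²+2212²) = √4892960 ≈ 2212, ∠ = arctan(2212/4) ≈ 89.90°
pole (s+390): 390 + j2212 → |·| = √(390²+2212²) = √5045044 ≈ 2246.1, ∠ = arctan(2212/390) ≈ 80.00°
pole (s+516): 516 + j2212 → |·| = √(516²+2212²) = √5159200 ≈ 2271.4, ∠ = arctan(2212/516) ≈ 76.87°
|H| = 200 · 4.8929e+06 / 1.1285e+10 ≈ 0.086715
Gain = 20 log₁₀(0.086715) ≈ -21.24 dB
∠H = 179.53° − 246.77° = -67.24°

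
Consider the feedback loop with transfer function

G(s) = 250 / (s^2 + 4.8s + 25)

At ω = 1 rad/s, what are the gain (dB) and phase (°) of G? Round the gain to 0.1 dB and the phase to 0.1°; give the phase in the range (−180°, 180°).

At s = jω = j1:
quadratic: (j1)² + 4.8·j1 + 25 = 24 + j4.8 → |·| ≈ 24.475, ∠ ≈ 11.31°
|G| = 250 / 24.475 ≈ 10.215
Gain = 20 log₁₀(10.215) ≈ 20.18 dB
∠G = 0.00° − 11.31° = -11.31°

20.2 dB, -11.3°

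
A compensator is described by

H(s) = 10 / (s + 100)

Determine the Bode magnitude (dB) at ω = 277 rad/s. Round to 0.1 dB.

-29.4 dB

Substitute s = j277:
Numerator: 10 = 10 + j0
Denominator: (j277) + 100 = 100 + j277
|N| = √(10² + 0²) ≈ 10, ∠N ≈ 0.00°
|D| = √(100² + 277²) ≈ 294.5, ∠D ≈ 70.15°
|H| = 10 / 294.5 ≈ 0.033956
Gain = 20 log₁₀(0.033956) ≈ -29.38 dB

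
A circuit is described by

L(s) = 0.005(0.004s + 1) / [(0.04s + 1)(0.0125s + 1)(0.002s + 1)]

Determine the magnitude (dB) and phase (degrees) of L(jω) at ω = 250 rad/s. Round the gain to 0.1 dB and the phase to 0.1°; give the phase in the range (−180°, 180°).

At ω = 250 rad/s:
zero (1 + j250·0.004) = 1 + j1 → |·| ≈ 1.4142, ∠ ≈ 45.00°
pole (1 + j250·0.04) = 1 + j10 → |·| ≈ 10.05, ∠ ≈ 84.29°
pole (1 + j250·0.0125) = 1 + j3.125 → |·| ≈ 3.2811, ∠ ≈ 72.26°
pole (1 + j250·0.002) = 1 + j0.5 → |·| ≈ 1.118, ∠ ≈ 26.57°
|L| = 0.005 · 1.4142 / (10.05 · 3.2811 · 1.118) ≈ 0.0001918
Gain = 20 log₁₀(0.0001918) ≈ -74.34 dB
∠L = (45.00°) − (84.29° + 72.26° + 26.57°) = -138.12°

-74.3 dB, -138.1°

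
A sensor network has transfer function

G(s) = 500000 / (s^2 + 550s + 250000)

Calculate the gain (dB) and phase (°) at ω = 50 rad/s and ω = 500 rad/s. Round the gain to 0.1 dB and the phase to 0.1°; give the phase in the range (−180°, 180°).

ω = 50: 6.1 dB, -6.3°; ω = 500: 5.2 dB, -90.0°

At s = jω = j50:
quadratic: (j50)² + 550·j50 + 250000 = 247500 + j27500 → |·| ≈ 2.4902e+05, ∠ ≈ 6.34°
|G| = 500000 / 2.4902e+05 ≈ 2.0079
Gain = 20 log₁₀(2.0079) ≈ 6.05 dB
∠G = 0.00° − 6.34° = -6.34°

At s = jω = j500:
quadratic: (j500)² + 550·j500 + 250000 = 0 + j275000 → |·| ≈ 2.75e+05, ∠ ≈ 90.00°
|G| = 500000 / 2.75e+05 ≈ 1.8182
Gain = 20 log₁₀(1.8182) ≈ 5.19 dB
∠G = 0.00° − 90.00° = -90.00°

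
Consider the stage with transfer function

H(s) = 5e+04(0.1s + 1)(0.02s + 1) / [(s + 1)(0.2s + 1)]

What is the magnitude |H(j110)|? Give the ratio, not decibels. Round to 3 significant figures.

At ω = 110 rad/s:
zero (1 + j110·0.1) = 1 + j11 → |·| ≈ 11.045, ∠ ≈ 84.81°
zero (1 + j110·0.02) = 1 + j2.2 → |·| ≈ 2.4166, ∠ ≈ 65.56°
pole (1 + j110·1) = 1 + j110 → |·| ≈ 110, ∠ ≈ 89.48°
pole (1 + j110·0.2) = 1 + j22 → |·| ≈ 22.023, ∠ ≈ 87.40°
|H| = 5e+04 · 11.045 · 2.4166 / (110 · 22.023) ≈ 550.9

551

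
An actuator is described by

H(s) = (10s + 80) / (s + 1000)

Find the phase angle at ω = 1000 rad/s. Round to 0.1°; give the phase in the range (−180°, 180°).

Substitute s = j1000:
Numerator: 10(j1000) + 80 = 80 + j10000
Denominator: (j1000) + 1000 = 1000 + j1000
|N| = √(80² + 10000²) ≈ 10000, ∠N ≈ 89.54°
|D| = √(1000² + 1000²) ≈ 1414.2, ∠D ≈ 45.00°
∠H = 89.54° − 45.00° = 44.54°

44.5°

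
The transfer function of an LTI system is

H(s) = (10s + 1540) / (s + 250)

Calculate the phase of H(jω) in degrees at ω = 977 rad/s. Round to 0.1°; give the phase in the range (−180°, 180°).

Substitute s = j977:
Numerator: 10(j977) + 1540 = 1540 + j9770
Denominator: (j977) + 250 = 250 + j977
|N| = √(1540² + 9770²) ≈ 9890.6, ∠N ≈ 81.04°
|D| = √(250² + 977²) ≈ 1008.5, ∠D ≈ 75.65°
∠H = 81.04° − 75.65° = 5.39°

5.4°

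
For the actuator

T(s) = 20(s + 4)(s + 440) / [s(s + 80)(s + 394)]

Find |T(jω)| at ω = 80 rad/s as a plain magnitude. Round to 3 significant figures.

At s = jω = j80:
zero (s+4): 4 + j80 → |·| = √(4²+80²) = √6416 ≈ 80.1, ∠ = arctan(80/4) ≈ 87.14°
zero (s+440): 440 + j80 → |·| = √(440²+80²) = √200000 ≈ 447.21, ∠ = arctan(80/440) ≈ 10.30°
pole (s+80): 80 + j80 → |·| = √(80²+80²) = √12800 ≈ 113.14, ∠ = arctan(80/80) ≈ 45.00°
pole (s+394): 394 + j80 → |·| = √(394²+80²) = √161636 ≈ 402.04, ∠ = arctan(80/394) ≈ 11.48°
pole at origin: |s| = 80, ∠ = 90.00° (in denominator)
|T| = 20 · 35822 / 3.6389e+06 ≈ 0.19688

0.197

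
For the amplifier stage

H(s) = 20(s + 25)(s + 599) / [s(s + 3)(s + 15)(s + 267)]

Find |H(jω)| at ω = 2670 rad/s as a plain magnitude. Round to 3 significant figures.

2.86e-06

At s = jω = j2670:
zero (s+25): 25 + j2670 → |·| = √(25²+2670²) = √7129525 ≈ 2670.1, ∠ = arctan(2670/25) ≈ 89.46°
zero (s+599): 599 + j2670 → |·| = √(599²+2670²) = √7487701 ≈ 2736.4, ∠ = arctan(2670/599) ≈ 77.36°
pole (s+3): 3 + j2670 → |·| = √(3²+2670²) = √7128909 ≈ 2670, ∠ = arctan(2670/3) ≈ 89.94°
pole (s+15): 15 + j2670 → |·| = √(15²+2670²) = √7129125 ≈ 2670, ∠ = arctan(2670/15) ≈ 89.68°
pole (s+267): 267 + j2670 → |·| = √(267²+2670²) = √7200189 ≈ 2683.3, ∠ = arctan(2670/267) ≈ 84.29°
pole at origin: |s| = 2670, ∠ = 90.00° (in denominator)
|H| = 20 · 7.3065e+06 / 5.1074e+13 ≈ 2.8611e-06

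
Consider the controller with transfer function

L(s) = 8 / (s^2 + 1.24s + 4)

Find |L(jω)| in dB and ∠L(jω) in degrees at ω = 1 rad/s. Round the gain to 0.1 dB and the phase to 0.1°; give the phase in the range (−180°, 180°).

At s = jω = j1:
quadratic: (j1)² + 1.24·j1 + 4 = 3 + j1.24 → |·| ≈ 3.2462, ∠ ≈ 22.46°
|L| = 8 / 3.2462 ≈ 2.4644
Gain = 20 log₁₀(2.4644) ≈ 7.83 dB
∠L = 0.00° − 22.46° = -22.46°

7.8 dB, -22.5°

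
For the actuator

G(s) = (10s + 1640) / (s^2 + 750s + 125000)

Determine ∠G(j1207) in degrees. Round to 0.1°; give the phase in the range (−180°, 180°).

Substitute s = j1207:
Numerator: 10(j1207) + 1640 = 1640 + j12070
Denominator: (j1207)^2 + 750(j1207) + 125000 = -1331849 + j905250
|N| = √(1640² + 12070²) ≈ 12181, ∠N ≈ 82.26°
|D| = √(1331849² + 905250²) ≈ 1.6104e+06, ∠D ≈ 145.80°
∠G = 82.26° − 145.80° = -63.54°

-63.5°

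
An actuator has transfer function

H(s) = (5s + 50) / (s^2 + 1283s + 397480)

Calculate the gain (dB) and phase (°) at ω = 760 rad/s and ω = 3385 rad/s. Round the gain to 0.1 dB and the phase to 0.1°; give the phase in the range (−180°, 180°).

ω = 760: -48.3 dB, -11.2°; ω = 3385: -56.9 dB, -68.7°

Substitute s = j760:
Numerator: 5(j760) + 50 = 50 + j3800
Denominator: (j760)^2 + 1283(j760) + 397480 = -180120 + j975080
|N| = √(50² + 3800²) ≈ 3800.3, ∠N ≈ 89.25°
|D| = √(180120² + 975080²) ≈ 9.9158e+05, ∠D ≈ 100.47°
|H| = 3800.3 / 9.9158e+05 ≈ 0.0038326
Gain = 20 log₁₀(0.0038326) ≈ -48.33 dB
∠H = 89.25° − 100.47° = -11.22°

Substitute s = j3385:
Numerator: 5(j3385) + 50 = 50 + j16925
Denominator: (j3385)^2 + 1283(j3385) + 397480 = -11060745 + j4342955
|N| = √(50² + 16925²) ≈ 16925, ∠N ≈ 89.83°
|D| = √(11060745² + 4342955²) ≈ 1.1883e+07, ∠D ≈ 158.56°
|H| = 16925 / 1.1883e+07 ≈ 0.0014243
Gain = 20 log₁₀(0.0014243) ≈ -56.93 dB
∠H = 89.83° − 158.56° = -68.73°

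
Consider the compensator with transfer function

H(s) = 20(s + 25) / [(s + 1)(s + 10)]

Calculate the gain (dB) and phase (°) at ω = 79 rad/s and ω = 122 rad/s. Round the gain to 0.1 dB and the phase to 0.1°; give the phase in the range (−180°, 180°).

At s = jω = j79:
zero (s+25): 25 + j79 → |·| = √(25²+79²) = √6866 ≈ 82.861, ∠ = arctan(79/25) ≈ 72.44°
pole (s+1): 1 + j79 → |·| = √(1²+79²) = √6242 ≈ 79.006, ∠ = arctan(79/1) ≈ 89.27°
pole (s+10): 10 + j79 → |·| = √(10²+79²) = √6341 ≈ 79.63, ∠ = arctan(79/10) ≈ 82.79°
|H| = 20 · 82.861 / 6291.2 ≈ 0.26342
Gain = 20 log₁₀(0.26342) ≈ -11.59 dB
∠H = 72.44° − 172.06° = -99.62°

At s = jω = j122:
zero (s+25): 25 + j122 → |·| = √(25²+122²) = √15509 ≈ 124.54, ∠ = arctan(122/25) ≈ 78.42°
pole (s+1): 1 + j122 → |·| = √(1²+122²) = √14885 ≈ 122, ∠ = arctan(122/1) ≈ 89.53°
pole (s+10): 10 + j122 → |·| = √(10²+122²) = √14984 ≈ 122.41, ∠ = arctan(122/10) ≈ 85.31°
|H| = 20 · 124.54 / 14934 ≈ 0.16679
Gain = 20 log₁₀(0.16679) ≈ -15.56 dB
∠H = 78.42° − 174.84° = -96.42°

ω = 79: -11.6 dB, -99.6°; ω = 122: -15.6 dB, -96.4°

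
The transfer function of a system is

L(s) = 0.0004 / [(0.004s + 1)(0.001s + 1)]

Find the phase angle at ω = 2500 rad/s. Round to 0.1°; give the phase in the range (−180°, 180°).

At ω = 2500 rad/s:
pole (1 + j2500·0.004) = 1 + j10 → |·| ≈ 10.05, ∠ ≈ 84.29°
pole (1 + j2500·0.001) = 1 + j2.5 → |·| ≈ 2.6926, ∠ ≈ 68.20°
∠L = (0°) − (84.29° + 68.20°) = -152.49°

-152.5°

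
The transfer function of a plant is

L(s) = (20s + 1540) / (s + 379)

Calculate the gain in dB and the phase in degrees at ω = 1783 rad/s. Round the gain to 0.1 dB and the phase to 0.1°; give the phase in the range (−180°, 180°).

Substitute s = j1783:
Numerator: 20(j1783) + 1540 = 1540 + j35660
Denominator: (j1783) + 379 = 379 + j1783
|N| = √(1540² + 35660²) ≈ 35693, ∠N ≈ 87.53°
|D| = √(379² + 1783²) ≈ 1822.8, ∠D ≈ 78.00°
|L| = 35693 / 1822.8 ≈ 19.581
Gain = 20 log₁₀(19.581) ≈ 25.84 dB
∠L = 87.53° − 78.00° = 9.53°

25.8 dB, 9.5°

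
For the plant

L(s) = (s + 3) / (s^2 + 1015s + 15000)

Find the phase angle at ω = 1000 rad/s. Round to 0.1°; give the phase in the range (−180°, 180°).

Substitute s = j1000:
Numerator: (j1000) + 3 = 3 + j1000
Denominator: (j1000)^2 + 1015(j1000) + 15000 = -985000 + j1015000
|N| = √(3² + 1000²) ≈ 1000, ∠N ≈ 89.83°
|D| = √(985000² + 1015000²) ≈ 1.4144e+06, ∠D ≈ 134.14°
∠L = 89.83° − 134.14° = -44.31°

-44.3°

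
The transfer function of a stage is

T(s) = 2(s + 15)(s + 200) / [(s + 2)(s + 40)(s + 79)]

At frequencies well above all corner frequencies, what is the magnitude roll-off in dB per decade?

-20 dB/decade

Each pole contributes −20 dB/decade at high frequency; each zero contributes +20 dB/decade.
Net: 2 zero(s) − 3 pole(s) → -20 dB/decade.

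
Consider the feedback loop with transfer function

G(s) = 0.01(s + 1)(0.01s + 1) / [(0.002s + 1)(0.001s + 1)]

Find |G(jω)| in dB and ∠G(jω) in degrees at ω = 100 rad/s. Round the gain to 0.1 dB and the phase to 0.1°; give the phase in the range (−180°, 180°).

2.8 dB, 117.4°

At ω = 100 rad/s:
zero (1 + j100·1) = 1 + j100 → |·| ≈ 100, ∠ ≈ 89.43°
zero (1 + j100·0.01) = 1 + j1 → |·| ≈ 1.4142, ∠ ≈ 45.00°
pole (1 + j100·0.002) = 1 + j0.2 → |·| ≈ 1.0198, ∠ ≈ 11.31°
pole (1 + j100·0.001) = 1 + j0.1 → |·| ≈ 1.005, ∠ ≈ 5.71°
|G| = 0.01 · 100 · 1.4142 / (1.0198 · 1.005) ≈ 1.3798
Gain = 20 log₁₀(1.3798) ≈ 2.80 dB
∠G = (89.43° + 45.00°) − (11.31° + 5.71°) = 117.41°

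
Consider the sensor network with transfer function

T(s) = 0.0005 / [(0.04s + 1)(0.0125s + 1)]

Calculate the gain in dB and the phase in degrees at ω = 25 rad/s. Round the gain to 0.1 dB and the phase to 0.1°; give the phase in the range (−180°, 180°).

-69.4 dB, -62.4°

At ω = 25 rad/s:
pole (1 + j25·0.04) = 1 + j1 → |·| ≈ 1.4142, ∠ ≈ 45.00°
pole (1 + j25·0.0125) = 1 + j0.3125 → |·| ≈ 1.0477, ∠ ≈ 17.35°
|T| = 0.0005 · 1 / (1.4142 · 1.0477) ≈ 0.00033746
Gain = 20 log₁₀(0.00033746) ≈ -69.44 dB
∠T = (0°) − (45.00° + 17.35°) = -62.35°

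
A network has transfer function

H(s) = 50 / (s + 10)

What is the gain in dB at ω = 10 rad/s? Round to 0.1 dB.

11.0 dB

Substitute s = j10:
Numerator: 50 = 50 + j0
Denominator: (j10) + 10 = 10 + j10
|N| = √(50² + 0²) ≈ 50, ∠N ≈ 0.00°
|D| = √(10² + 10²) ≈ 14.142, ∠D ≈ 45.00°
|H| = 50 / 14.142 ≈ 3.5356
Gain = 20 log₁₀(3.5356) ≈ 10.97 dB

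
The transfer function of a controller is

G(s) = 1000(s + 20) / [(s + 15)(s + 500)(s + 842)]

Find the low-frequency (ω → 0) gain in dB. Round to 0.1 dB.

-50.0 dB

G(0) = 1000·20 / (15·500·842) ≈ 0.0031671
20 log₁₀(0.0031671) ≈ -49.99 dB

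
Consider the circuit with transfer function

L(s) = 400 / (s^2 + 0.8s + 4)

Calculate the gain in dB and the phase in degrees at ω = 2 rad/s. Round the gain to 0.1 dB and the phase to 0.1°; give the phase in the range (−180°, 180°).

At s = jω = j2:
quadratic: (j2)² + 0.8·j2 + 4 = 0 + j1.6 → |·| ≈ 1.6, ∠ ≈ 90.00°
|L| = 400 / 1.6 ≈ 250
Gain = 20 log₁₀(250) ≈ 47.96 dB
∠L = 0.00° − 90.00° = -90.00°

48.0 dB, -90.0°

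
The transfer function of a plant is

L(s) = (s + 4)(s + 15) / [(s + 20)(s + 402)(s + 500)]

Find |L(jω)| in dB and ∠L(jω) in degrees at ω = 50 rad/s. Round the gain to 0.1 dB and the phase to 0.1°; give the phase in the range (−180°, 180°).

-72.4 dB, 77.7°

At s = jω = j50:
zero (s+4): 4 + j50 → |·| = √(4²+50²) = √2516 ≈ 50.16, ∠ = arctan(50/4) ≈ 85.43°
zero (s+15): 15 + j50 → |·| = √(15²+50²) = √2725 ≈ 52.202, ∠ = arctan(50/15) ≈ 73.30°
pole (s+20): 20 + j50 → |·| = √(20²+50²) = √2900 ≈ 53.852, ∠ = arctan(50/20) ≈ 68.20°
pole (s+402): 402 + j50 → |·| = √(402²+50²) = √164104 ≈ 405.1, ∠ = arctan(50/402) ≈ 7.09°
pole (s+500): 500 + j50 → |·| = √(500²+50²) = √252500 ≈ 502.49, ∠ = arctan(50/500) ≈ 5.71°
|L| = 1 · 2618.5 / 1.0962e+07 ≈ 0.00023887
Gain = 20 log₁₀(0.00023887) ≈ -72.44 dB
∠L = 158.73° − 81.00° = 77.73°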